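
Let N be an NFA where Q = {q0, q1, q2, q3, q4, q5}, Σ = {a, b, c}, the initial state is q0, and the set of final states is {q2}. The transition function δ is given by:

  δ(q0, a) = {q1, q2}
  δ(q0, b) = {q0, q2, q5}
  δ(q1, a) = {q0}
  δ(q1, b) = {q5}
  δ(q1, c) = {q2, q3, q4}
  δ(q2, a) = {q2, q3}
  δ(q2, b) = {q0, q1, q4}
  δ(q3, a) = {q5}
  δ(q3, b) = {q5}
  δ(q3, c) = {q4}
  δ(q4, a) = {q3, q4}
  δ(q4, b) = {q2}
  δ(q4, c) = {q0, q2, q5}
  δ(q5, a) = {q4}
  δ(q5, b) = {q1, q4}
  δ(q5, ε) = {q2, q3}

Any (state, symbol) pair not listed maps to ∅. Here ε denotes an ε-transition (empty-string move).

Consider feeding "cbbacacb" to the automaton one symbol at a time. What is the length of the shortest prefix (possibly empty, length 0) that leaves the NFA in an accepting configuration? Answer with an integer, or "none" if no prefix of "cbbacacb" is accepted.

Start in {q0}.
Read 'c': q0→∅; now ∅.
The set is empty and remains empty for the remaining 7 symbols.
No reachable set along the way intersects F.

none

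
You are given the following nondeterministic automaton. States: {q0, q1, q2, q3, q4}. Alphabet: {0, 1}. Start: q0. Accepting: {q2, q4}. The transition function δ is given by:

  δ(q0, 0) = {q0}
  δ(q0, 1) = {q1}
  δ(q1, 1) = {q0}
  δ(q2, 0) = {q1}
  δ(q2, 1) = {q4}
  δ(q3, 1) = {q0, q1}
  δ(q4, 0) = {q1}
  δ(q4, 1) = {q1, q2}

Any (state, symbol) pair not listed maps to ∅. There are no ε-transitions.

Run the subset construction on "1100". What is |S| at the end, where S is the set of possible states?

1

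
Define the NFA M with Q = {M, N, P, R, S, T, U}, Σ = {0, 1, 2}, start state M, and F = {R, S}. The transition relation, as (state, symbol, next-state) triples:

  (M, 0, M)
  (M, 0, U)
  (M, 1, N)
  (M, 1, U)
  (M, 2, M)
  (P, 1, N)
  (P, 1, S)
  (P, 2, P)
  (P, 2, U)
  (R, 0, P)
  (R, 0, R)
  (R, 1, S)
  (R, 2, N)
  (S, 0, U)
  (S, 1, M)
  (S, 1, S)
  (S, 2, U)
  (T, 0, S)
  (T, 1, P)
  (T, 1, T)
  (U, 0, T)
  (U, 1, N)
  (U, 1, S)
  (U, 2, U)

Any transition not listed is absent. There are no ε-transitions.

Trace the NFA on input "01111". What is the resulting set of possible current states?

{M, N, S, U}

Start in {M}.
Read '0': M→{M, U}; now {M, U}.
Read '1': M→{N, U}, U→{N, S}; now {N, S, U}.
Read '1': N→∅, S→{M, S}, U→{N, S}; now {M, N, S}.
Read '1': M→{N, U}, N→∅, S→{M, S}; now {M, N, S, U}.
Read '1': M→{N, U}, N→∅, S→{M, S}, U→{N, S}; now {M, N, S, U}.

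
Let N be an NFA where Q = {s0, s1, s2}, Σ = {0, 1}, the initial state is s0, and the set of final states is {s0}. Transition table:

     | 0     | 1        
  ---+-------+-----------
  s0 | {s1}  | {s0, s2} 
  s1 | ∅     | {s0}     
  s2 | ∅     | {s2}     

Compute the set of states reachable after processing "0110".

Start in {s0}.
Read '0': s0→{s1}; now {s1}.
Read '1': s1→{s0}; now {s0}.
Read '1': s0→{s0, s2}; now {s0, s2}.
Read '0': s0→{s1}, s2→∅; now {s1}.

{s1}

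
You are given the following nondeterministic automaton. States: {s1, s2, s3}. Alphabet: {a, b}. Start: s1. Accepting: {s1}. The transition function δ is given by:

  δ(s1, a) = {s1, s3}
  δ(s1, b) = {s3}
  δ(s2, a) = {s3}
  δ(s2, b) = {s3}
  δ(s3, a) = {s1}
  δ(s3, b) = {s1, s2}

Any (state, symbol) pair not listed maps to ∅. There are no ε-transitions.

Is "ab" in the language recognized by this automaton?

Start in {s1}.
Read 'a': s1→{s1, s3}; now {s1, s3}.
Read 'b': s1→{s3}, s3→{s1, s2}; now {s1, s2, s3}.
The final set {s1, s2, s3} contains the accepting state s1.

Yes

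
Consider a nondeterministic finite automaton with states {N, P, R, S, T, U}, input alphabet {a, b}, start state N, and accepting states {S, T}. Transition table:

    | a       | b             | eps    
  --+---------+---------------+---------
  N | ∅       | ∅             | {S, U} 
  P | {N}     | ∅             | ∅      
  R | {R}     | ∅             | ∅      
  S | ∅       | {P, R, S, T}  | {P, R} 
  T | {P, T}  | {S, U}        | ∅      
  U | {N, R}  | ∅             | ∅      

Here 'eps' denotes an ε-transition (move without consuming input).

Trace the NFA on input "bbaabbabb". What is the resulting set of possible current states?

Start: ε-closure({N}) = {N, P, R, S, U}.
Read 'b': N→∅, P→∅, R→∅, S→{P, R, S, T}, U→∅; now {P, R, S, T}.
Read 'b': P→∅, R→∅, S→{P, R, S, T}, T→{S, U}; now {P, R, S, T, U}.
Read 'a': P→{N}, R→{R}, S→∅, T→{P, T}, U→{N, R}; union {N, P, R, T}; ε-closure = {N, P, R, S, T, U}.
Read 'a': N→∅, P→{N}, R→{R}, S→∅, T→{P, T}, U→{N, R}; union {N, P, R, T}; ε-closure = {N, P, R, S, T, U}.
Read 'b': N→∅, P→∅, R→∅, S→{P, R, S, T}, T→{S, U}, U→∅; now {P, R, S, T, U}.
Read 'b': P→∅, R→∅, S→{P, R, S, T}, T→{S, U}, U→∅; now {P, R, S, T, U}.
Read 'a': P→{N}, R→{R}, S→∅, T→{P, T}, U→{N, R}; union {N, P, R, T}; ε-closure = {N, P, R, S, T, U}.
Read 'b': N→∅, P→∅, R→∅, S→{P, R, S, T}, T→{S, U}, U→∅; now {P, R, S, T, U}.
Read 'b': P→∅, R→∅, S→{P, R, S, T}, T→{S, U}, U→∅; now {P, R, S, T, U}.

{P, R, S, T, U}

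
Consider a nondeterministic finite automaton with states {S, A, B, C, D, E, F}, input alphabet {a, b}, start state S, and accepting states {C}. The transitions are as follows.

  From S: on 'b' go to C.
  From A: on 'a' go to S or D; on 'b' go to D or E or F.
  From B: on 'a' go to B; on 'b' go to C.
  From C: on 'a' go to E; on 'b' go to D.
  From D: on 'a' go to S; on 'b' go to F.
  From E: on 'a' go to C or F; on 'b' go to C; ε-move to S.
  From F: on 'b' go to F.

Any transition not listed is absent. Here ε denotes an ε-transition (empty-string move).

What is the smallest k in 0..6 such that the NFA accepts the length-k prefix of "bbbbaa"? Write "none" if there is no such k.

Start in {S}.
Read 'b': {S} → {C}.
None of the earlier sets intersect F, but {C} does.

1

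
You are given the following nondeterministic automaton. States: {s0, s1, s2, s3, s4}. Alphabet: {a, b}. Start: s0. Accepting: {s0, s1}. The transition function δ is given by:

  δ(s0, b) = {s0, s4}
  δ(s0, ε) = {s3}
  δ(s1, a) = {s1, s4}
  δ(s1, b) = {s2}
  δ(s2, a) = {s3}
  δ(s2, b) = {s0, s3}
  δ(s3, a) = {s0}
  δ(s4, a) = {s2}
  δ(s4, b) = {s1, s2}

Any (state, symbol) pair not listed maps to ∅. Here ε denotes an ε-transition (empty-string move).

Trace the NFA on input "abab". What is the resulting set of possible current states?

Start: ε-closure({s0}) = {s0, s3}.
Read 'a': s0→∅, s3→{s0}; union {s0}; ε-closure = {s0, s3}.
Read 'b': s0→{s0, s4}, s3→∅; union {s0, s4}; ε-closure = {s0, s3, s4}.
Read 'a': s0→∅, s3→{s0}, s4→{s2}; union {s0, s2}; ε-closure = {s0, s2, s3}.
Read 'b': s0→{s0, s4}, s2→{s0, s3}, s3→∅; now {s0, s3, s4}.

{s0, s3, s4}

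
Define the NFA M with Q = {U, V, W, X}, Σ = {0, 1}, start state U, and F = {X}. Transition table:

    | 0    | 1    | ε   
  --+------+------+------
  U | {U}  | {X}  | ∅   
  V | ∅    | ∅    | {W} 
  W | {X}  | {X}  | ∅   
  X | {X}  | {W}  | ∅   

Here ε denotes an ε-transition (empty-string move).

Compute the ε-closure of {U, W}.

Begin with {U, W}.
No ε-moves leave this set, so the closure equals the set itself.

{U, W}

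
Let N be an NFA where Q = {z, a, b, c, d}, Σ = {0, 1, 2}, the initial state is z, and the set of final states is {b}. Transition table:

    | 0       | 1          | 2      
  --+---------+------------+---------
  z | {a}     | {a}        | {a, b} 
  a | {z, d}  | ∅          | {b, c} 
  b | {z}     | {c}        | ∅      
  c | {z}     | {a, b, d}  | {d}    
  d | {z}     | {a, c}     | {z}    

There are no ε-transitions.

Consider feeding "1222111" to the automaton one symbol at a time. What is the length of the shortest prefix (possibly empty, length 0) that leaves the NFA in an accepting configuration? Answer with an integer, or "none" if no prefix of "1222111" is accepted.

Start in {z}.
Read '1': z→{a}; now {a}.
Read '2': a→{b, c}; now {b, c}.
None of the earlier sets intersect F, but {b, c} does.

2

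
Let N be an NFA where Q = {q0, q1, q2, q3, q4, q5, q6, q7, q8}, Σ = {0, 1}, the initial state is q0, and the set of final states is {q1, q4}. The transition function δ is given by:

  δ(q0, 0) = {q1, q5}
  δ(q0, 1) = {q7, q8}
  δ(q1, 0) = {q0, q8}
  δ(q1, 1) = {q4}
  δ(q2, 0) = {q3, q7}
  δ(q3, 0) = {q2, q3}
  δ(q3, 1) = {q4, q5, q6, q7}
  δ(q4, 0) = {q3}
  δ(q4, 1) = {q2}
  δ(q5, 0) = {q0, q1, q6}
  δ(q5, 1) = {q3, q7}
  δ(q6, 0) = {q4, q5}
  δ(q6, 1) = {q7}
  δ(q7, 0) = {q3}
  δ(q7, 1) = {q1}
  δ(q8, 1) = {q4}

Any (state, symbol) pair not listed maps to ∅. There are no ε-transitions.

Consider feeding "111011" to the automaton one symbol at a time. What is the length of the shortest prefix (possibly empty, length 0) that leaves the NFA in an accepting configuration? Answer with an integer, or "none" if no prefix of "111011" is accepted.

Start in {q0}.
Read '1': q0→{q7, q8}; now {q7, q8}.
Read '1': q7→{q1}, q8→{q4}; now {q1, q4}.
None of the earlier sets intersect F, but {q1, q4} does.

2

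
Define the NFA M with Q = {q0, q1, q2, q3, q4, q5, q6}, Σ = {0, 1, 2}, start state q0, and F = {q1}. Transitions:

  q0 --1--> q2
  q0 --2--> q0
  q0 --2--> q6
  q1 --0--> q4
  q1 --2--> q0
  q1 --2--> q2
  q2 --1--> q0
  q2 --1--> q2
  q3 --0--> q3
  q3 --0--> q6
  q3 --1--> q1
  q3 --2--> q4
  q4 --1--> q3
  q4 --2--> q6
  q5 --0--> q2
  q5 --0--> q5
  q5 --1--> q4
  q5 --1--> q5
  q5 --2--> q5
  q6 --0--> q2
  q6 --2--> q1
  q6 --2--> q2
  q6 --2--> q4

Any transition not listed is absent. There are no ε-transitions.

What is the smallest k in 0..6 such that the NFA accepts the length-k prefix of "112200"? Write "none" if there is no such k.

4

Start in {q0}.
Read '1': q0→{q2}; now {q2}.
Read '1': q2→{q0, q2}; now {q0, q2}.
Read '2': q0→{q0, q6}, q2→∅; now {q0, q6}.
Read '2': q0→{q0, q6}, q6→{q1, q2, q4}; now {q0, q1, q2, q4, q6}.
None of the earlier sets intersect F, but {q0, q1, q2, q4, q6} does.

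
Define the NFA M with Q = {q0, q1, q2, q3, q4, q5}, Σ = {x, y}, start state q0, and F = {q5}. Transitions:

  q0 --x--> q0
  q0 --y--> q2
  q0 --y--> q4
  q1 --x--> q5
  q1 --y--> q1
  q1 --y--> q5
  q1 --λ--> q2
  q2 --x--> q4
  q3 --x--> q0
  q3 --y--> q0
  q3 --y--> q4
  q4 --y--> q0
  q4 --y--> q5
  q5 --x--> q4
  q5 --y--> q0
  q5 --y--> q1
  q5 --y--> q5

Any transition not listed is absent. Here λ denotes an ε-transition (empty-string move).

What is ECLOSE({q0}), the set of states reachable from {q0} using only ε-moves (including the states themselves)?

Begin with {q0}.
No ε-moves leave this set, so the closure equals the set itself.

{q0}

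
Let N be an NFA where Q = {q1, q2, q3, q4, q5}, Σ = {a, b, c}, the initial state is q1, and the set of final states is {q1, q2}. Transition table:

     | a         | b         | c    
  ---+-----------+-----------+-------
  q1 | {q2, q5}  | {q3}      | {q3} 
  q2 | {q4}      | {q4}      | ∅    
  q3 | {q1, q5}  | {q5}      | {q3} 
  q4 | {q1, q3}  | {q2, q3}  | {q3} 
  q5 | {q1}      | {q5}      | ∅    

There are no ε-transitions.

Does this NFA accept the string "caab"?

Start in {q1}.
Read 'c': {q1} → {q3}.
Read 'a': {q3} → {q1, q5}.
Read 'a': {q1, q5} → {q1, q2, q5}.
Read 'b': {q1, q2, q5} → {q3, q4, q5}.
The final set {q3, q4, q5} contains no accepting state.

No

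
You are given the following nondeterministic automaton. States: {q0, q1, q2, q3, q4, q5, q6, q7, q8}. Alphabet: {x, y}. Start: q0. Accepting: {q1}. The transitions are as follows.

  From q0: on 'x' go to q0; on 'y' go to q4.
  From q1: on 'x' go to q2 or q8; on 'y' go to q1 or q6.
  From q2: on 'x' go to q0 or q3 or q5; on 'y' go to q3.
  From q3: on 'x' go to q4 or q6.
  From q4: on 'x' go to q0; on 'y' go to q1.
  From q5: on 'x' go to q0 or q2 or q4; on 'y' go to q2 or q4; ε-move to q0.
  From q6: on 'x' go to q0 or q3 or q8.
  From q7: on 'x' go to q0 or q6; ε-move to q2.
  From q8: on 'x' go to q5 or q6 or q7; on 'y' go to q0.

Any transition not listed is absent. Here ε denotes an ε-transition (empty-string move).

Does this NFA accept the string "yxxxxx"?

Start in {q0}.
Read 'y': q0→{q4}; now {q4}.
Read 'x': q4→{q0}; now {q0}.
Read 'x': q0→{q0}; now {q0}.
Read 'x': q0→{q0}; now {q0}.
Read 'x': q0→{q0}; now {q0}.
Read 'x': q0→{q0}; now {q0}.
The final set {q0} contains no accepting state.

No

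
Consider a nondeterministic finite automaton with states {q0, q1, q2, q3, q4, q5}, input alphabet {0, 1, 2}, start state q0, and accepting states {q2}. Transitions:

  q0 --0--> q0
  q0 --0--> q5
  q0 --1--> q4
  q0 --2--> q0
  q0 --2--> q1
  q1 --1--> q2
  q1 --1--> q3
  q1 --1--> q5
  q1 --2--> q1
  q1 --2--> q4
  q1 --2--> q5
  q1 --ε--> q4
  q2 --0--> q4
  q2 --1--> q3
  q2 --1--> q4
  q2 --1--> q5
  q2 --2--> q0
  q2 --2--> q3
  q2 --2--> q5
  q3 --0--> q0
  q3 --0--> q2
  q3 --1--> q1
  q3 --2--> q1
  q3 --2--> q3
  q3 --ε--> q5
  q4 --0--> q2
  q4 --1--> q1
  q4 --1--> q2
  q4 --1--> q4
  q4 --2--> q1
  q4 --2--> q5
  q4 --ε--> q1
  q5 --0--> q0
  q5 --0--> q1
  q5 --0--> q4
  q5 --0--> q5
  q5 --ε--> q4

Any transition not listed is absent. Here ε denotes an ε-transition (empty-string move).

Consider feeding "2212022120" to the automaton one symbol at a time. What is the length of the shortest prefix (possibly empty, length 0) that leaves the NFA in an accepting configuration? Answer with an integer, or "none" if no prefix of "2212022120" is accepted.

3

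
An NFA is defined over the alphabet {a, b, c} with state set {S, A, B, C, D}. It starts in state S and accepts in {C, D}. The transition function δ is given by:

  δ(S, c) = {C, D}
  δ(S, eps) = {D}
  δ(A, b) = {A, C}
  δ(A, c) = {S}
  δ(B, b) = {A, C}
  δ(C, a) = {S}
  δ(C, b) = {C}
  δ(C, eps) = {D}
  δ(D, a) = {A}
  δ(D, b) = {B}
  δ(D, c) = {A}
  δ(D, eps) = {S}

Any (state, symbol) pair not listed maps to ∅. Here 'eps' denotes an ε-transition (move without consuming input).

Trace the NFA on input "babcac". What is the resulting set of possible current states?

∅

Start: ε-closure({S}) = {S, D}.
Read 'b': {S, D} → {B}.
Read 'a': {B} → ∅.
The set is empty and remains empty for the remaining 4 symbols.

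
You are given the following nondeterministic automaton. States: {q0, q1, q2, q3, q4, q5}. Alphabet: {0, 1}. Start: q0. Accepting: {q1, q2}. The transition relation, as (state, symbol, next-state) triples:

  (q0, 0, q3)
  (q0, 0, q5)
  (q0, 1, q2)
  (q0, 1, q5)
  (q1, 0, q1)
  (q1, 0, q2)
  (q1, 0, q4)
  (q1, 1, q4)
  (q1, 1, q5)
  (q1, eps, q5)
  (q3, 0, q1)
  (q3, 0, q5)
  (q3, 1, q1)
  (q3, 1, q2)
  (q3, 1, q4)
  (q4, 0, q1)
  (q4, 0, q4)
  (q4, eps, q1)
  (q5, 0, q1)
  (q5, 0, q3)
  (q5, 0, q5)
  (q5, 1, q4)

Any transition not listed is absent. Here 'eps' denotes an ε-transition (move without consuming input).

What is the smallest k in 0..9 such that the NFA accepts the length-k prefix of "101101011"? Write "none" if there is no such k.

1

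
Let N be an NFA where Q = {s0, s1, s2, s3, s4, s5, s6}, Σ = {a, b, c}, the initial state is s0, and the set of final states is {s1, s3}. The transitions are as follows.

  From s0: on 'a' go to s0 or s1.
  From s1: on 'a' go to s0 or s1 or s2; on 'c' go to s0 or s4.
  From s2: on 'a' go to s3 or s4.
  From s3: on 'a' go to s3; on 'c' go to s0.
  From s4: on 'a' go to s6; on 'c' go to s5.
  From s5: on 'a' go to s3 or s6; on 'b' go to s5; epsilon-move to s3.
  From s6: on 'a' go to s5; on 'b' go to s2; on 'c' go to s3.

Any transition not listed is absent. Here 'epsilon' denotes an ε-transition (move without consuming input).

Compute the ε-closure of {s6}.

{s6}

Begin with {s6}.
No ε-moves leave this set, so the closure equals the set itself.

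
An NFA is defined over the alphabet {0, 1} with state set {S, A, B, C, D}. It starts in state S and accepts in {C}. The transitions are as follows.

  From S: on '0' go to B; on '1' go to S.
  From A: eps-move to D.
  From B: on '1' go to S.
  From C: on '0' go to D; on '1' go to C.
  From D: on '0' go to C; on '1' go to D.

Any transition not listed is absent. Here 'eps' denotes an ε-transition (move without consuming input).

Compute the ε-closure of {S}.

{S}

Begin with {S}.
No ε-moves leave this set, so the closure equals the set itself.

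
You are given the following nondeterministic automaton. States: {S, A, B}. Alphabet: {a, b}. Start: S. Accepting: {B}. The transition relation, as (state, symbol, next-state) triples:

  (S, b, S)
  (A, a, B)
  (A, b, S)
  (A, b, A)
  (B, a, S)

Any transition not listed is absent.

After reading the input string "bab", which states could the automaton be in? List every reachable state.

∅

Start in {S}.
Read 'b': S→{S}; now {S}.
Read 'a': S→∅; now ∅.
The set is empty and remains empty for the remaining 1 symbol.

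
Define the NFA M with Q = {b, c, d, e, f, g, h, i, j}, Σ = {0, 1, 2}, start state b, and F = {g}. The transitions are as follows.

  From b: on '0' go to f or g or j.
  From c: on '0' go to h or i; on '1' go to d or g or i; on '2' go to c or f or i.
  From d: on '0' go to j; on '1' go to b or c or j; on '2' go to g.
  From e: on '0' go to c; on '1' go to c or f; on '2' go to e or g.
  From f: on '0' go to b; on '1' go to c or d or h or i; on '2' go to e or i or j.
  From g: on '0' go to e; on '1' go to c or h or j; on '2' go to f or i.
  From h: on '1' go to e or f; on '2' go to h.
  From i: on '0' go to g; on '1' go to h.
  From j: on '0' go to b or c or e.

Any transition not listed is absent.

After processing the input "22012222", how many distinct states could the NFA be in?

Start in {b}.
Read '2': b→∅; now ∅.
The set is empty and remains empty for the remaining 7 symbols.
That set has 0 states.

0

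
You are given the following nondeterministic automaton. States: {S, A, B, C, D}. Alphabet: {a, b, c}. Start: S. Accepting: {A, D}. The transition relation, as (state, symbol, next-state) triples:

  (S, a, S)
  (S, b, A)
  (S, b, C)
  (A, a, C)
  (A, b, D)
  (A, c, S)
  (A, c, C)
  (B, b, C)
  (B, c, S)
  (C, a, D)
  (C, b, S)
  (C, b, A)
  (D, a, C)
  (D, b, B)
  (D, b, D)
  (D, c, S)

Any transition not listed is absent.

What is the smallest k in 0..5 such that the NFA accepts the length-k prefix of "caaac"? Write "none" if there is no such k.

none

Start in {S}.
Read 'c': {S} → ∅.
The set is empty and remains empty for the remaining 4 symbols.
No reachable set along the way intersects F.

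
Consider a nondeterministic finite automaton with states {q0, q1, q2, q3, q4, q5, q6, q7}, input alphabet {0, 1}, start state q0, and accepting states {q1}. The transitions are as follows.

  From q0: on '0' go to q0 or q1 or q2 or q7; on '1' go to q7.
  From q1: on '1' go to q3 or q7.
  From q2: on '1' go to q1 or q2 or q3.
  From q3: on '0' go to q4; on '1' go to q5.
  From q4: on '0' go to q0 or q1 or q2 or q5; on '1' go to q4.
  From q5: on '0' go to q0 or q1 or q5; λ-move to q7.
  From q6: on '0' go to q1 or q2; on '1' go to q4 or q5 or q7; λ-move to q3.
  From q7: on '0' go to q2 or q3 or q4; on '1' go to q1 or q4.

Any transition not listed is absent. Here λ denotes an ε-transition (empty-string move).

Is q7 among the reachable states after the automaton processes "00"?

Yes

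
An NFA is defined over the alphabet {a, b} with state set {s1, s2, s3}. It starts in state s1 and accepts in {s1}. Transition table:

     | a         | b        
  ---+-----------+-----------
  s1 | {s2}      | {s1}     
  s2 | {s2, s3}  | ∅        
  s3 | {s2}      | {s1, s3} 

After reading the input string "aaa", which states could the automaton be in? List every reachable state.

{s2, s3}

Start in {s1}.
Read 'a': {s1} → {s2}.
Read 'a': {s2} → {s2, s3}.
Read 'a': {s2, s3} → {s2, s3}.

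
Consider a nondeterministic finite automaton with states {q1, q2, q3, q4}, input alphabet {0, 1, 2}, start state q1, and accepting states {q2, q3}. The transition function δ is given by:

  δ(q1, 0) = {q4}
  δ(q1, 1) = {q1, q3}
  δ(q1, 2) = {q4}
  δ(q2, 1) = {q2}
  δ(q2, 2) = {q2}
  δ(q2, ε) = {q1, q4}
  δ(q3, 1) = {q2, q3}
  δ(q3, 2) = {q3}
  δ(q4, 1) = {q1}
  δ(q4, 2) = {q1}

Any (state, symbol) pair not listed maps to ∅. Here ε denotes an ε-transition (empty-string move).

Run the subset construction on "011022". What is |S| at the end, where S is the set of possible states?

1

Start in {q1}.
Read '0': q1→{q4}; now {q4}.
Read '1': q4→{q1}; now {q1}.
Read '1': q1→{q1, q3}; now {q1, q3}.
Read '0': q1→{q4}, q3→∅; now {q4}.
Read '2': q4→{q1}; now {q1}.
Read '2': q1→{q4}; now {q4}.
That set has 1 state.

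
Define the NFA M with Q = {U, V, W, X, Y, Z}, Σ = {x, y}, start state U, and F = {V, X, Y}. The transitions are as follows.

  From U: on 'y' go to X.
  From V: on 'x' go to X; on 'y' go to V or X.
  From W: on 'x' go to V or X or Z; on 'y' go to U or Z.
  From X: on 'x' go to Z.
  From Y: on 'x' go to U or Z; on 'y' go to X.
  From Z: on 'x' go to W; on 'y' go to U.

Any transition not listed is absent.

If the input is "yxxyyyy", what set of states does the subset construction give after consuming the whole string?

Start in {U}.
Read 'y': U→{X}; now {X}.
Read 'x': X→{Z}; now {Z}.
Read 'x': Z→{W}; now {W}.
Read 'y': W→{U, Z}; now {U, Z}.
Read 'y': U→{X}, Z→{U}; now {U, X}.
Read 'y': U→{X}, X→∅; now {X}.
Read 'y': X→∅; now ∅.

∅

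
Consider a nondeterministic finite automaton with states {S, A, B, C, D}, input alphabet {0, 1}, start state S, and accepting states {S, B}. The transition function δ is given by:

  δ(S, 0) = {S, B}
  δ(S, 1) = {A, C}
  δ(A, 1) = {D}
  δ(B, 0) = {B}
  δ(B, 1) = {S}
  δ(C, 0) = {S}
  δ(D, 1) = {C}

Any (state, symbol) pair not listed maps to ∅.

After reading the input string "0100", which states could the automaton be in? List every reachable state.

Start in {S}.
Read '0': S→{S, B}; now {S, B}.
Read '1': S→{A, C}, B→{S}; now {S, A, C}.
Read '0': S→{S, B}, A→∅, C→{S}; now {S, B}.
Read '0': S→{S, B}, B→{B}; now {S, B}.

{S, B}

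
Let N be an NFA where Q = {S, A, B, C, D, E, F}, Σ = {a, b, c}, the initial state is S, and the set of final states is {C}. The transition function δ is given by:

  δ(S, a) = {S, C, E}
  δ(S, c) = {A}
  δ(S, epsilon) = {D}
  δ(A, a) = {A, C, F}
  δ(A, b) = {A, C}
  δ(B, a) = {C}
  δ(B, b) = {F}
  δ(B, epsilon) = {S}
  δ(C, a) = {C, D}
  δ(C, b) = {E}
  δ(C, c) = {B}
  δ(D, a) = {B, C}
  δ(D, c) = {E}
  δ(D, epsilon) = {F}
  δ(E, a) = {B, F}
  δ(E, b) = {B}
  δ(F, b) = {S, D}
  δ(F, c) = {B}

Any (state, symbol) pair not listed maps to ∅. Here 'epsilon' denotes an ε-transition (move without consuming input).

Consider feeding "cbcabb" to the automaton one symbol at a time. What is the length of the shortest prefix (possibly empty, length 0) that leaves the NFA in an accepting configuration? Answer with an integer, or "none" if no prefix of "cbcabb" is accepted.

2

Start: ε-closure({S}) = {S, D, F}.
Read 'c': {S, D, F} → {S, A, B, D, E, F}.
Read 'b': {S, A, B, D, E, F} → {S, A, B, C, D, F}.
None of the earlier sets intersect F, but {S, A, B, C, D, F} does.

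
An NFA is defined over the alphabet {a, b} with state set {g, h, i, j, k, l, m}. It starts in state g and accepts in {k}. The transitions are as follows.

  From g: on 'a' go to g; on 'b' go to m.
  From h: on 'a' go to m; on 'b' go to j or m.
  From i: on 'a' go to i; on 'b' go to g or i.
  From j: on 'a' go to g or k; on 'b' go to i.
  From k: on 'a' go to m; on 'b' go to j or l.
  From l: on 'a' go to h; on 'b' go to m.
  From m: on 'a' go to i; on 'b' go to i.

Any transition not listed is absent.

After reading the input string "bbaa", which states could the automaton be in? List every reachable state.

{i}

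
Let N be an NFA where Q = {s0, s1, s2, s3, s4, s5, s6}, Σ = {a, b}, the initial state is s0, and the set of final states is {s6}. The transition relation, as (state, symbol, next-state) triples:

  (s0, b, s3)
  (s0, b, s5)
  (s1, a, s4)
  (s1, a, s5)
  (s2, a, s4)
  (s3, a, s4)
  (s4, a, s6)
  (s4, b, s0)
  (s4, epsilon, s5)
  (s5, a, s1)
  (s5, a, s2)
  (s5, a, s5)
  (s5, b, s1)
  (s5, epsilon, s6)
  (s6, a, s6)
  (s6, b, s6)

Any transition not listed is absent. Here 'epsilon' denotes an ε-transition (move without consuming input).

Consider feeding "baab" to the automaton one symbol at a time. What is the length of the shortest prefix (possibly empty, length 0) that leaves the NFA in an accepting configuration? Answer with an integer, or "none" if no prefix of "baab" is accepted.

Start in {s0}.
Read 'b': {s0} → {s3, s5, s6}.
None of the earlier sets intersect F, but {s3, s5, s6} does.

1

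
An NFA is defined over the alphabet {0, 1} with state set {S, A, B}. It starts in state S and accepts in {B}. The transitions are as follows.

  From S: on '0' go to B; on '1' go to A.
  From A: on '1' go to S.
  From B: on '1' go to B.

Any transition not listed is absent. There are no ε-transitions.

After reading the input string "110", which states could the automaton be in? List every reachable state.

Start in {S}.
Read '1': {S} → {A}.
Read '1': {A} → {S}.
Read '0': {S} → {B}.

{B}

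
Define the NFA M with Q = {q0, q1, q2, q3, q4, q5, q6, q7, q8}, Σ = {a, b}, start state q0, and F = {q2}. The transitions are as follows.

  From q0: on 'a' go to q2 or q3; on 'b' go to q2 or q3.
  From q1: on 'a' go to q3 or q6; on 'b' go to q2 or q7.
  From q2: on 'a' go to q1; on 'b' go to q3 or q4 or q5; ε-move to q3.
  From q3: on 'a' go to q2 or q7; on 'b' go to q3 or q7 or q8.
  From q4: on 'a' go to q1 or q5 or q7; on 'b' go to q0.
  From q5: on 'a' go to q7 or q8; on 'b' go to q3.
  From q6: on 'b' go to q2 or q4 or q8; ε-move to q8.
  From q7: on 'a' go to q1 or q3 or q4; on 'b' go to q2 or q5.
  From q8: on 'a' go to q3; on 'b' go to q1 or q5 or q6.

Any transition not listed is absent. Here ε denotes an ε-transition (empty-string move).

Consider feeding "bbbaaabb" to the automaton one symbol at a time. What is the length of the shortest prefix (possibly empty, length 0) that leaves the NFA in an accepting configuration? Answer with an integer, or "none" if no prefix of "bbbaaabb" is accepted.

1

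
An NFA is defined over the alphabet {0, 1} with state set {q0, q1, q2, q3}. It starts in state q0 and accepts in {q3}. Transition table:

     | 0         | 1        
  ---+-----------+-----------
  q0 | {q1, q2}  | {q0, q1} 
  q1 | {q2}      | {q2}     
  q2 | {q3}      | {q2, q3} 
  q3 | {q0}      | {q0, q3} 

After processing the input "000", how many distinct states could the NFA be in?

Start in {q0}.
Read '0': q0→{q1, q2}; now {q1, q2}.
Read '0': q1→{q2}, q2→{q3}; now {q2, q3}.
Read '0': q2→{q3}, q3→{q0}; now {q0, q3}.
That set has 2 states.

2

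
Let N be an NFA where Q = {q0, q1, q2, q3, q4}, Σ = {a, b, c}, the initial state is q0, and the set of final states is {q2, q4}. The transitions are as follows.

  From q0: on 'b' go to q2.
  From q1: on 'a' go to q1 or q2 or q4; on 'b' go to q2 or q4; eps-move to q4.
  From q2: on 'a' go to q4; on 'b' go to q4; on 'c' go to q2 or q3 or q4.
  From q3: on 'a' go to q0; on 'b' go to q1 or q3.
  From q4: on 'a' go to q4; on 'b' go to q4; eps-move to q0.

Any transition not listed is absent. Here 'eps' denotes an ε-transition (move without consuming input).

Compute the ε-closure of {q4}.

{q0, q4}

Begin with {q4}.
ε-move q4 → q0; add q0.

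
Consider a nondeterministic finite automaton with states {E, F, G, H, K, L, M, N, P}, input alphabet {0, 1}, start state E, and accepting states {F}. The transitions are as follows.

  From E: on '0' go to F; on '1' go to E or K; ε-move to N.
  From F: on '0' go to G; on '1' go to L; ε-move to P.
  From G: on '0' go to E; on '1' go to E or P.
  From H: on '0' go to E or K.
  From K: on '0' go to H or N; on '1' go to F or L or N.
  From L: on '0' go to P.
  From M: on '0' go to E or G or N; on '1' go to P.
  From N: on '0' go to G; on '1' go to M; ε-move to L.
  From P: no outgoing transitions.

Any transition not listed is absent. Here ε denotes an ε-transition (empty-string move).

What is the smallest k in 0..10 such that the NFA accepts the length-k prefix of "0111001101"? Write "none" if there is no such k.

Start: ε-closure({E}) = {E, L, N}.
Read '0': {E, L, N} → {F, G, P}.
None of the earlier sets intersect F, but {F, G, P} does.

1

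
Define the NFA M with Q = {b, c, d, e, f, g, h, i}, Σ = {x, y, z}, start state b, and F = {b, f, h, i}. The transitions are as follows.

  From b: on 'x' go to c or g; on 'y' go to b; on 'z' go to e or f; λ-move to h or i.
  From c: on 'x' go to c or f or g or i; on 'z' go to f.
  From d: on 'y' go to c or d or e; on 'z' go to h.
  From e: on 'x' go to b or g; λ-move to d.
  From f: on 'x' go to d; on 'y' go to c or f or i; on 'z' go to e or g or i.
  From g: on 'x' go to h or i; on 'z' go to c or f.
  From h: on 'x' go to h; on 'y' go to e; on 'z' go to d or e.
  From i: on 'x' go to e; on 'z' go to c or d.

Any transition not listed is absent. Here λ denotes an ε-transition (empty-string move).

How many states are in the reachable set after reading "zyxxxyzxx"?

8

Start: ε-closure({b}) = {b, h, i}.
Read 'z': {b, h, i} → {c, d, e, f}.
Read 'y': {c, d, e, f} → {c, d, e, f, i}.
Read 'x': {c, d, e, f, i} → {b, c, d, e, f, g, h, i}.
Read 'x': {b, c, d, e, f, g, h, i} → {b, c, d, e, f, g, h, i}.
Read 'x': {b, c, d, e, f, g, h, i} → {b, c, d, e, f, g, h, i}.
Read 'y': {b, c, d, e, f, g, h, i} → {b, c, d, e, f, h, i}.
Read 'z': {b, c, d, e, f, h, i} → {c, d, e, f, g, h, i}.
Read 'x': {c, d, e, f, g, h, i} → {b, c, d, e, f, g, h, i}.
Read 'x': {b, c, d, e, f, g, h, i} → {b, c, d, e, f, g, h, i}.
That set has 8 states.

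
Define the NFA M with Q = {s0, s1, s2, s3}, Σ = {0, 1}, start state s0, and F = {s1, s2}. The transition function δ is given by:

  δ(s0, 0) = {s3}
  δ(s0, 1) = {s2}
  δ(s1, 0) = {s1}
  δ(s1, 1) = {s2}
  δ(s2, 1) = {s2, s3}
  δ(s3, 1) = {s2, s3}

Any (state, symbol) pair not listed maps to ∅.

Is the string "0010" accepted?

No

Start in {s0}.
Read '0': {s0} → {s3}.
Read '0': {s3} → ∅.
The set is empty and remains empty for the remaining 2 symbols.
The final set ∅ contains no accepting state.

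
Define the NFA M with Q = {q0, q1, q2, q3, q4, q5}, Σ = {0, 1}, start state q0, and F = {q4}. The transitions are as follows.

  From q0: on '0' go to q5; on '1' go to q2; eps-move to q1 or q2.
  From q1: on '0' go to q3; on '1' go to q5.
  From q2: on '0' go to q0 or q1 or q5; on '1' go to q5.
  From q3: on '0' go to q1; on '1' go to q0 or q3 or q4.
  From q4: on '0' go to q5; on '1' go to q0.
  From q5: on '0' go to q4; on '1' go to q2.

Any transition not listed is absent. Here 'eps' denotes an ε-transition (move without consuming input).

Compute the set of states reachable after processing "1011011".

Start: ε-closure({q0}) = {q0, q1, q2}.
Read '1': q0→{q2}, q1→{q5}, q2→{q5}; now {q2, q5}.
Read '0': q2→{q0, q1, q5}, q5→{q4}; union {q0, q1, q4, q5}; ε-closure = {q0, q1, q2, q4, q5}.
Read '1': q0→{q2}, q1→{q5}, q2→{q5}, q4→{q0}, q5→{q2}; union {q0, q2, q5}; ε-closure = {q0, q1, q2, q5}.
Read '1': q0→{q2}, q1→{q5}, q2→{q5}, q5→{q2}; now {q2, q5}.
Read '0': q2→{q0, q1, q5}, q5→{q4}; union {q0, q1, q4, q5}; ε-closure = {q0, q1, q2, q4, q5}.
Read '1': q0→{q2}, q1→{q5}, q2→{q5}, q4→{q0}, q5→{q2}; union {q0, q2, q5}; ε-closure = {q0, q1, q2, q5}.
Read '1': q0→{q2}, q1→{q5}, q2→{q5}, q5→{q2}; now {q2, q5}.

{q2, q5}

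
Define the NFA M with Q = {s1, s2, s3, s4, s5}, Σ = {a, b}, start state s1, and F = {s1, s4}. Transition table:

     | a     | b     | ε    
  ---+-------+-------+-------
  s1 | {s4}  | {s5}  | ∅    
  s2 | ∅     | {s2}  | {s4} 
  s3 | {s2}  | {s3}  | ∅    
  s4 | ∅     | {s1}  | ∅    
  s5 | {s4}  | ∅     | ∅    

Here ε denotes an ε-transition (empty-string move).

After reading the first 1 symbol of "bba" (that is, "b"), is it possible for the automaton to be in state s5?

Yes

Start in {s1}.
Read 'b': s1→{s5}; now {s5}.
State s5 is in {s5}.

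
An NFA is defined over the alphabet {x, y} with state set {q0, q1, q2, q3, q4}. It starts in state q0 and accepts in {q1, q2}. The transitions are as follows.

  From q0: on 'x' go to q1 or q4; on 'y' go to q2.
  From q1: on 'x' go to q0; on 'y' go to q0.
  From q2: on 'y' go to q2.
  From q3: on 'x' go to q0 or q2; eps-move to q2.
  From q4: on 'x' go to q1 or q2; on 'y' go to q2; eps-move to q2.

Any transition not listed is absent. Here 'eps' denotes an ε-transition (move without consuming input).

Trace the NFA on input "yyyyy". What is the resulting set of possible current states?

{q2}

Start in {q0}.
Read 'y': {q0} → {q2}.
Read 'y': {q2} → {q2}.
Read 'y': {q2} → {q2}.
Read 'y': {q2} → {q2}.
Read 'y': {q2} → {q2}.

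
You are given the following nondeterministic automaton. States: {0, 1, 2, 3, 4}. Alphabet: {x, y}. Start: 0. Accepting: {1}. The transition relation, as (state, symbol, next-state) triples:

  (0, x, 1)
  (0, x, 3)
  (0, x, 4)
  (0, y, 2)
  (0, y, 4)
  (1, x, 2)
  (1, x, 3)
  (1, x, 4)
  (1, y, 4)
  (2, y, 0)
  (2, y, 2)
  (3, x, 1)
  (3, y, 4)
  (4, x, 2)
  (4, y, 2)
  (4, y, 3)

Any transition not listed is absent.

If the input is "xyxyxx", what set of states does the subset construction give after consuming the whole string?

Start in {0}.
Read 'x': {0} → {1, 3, 4}.
Read 'y': {1, 3, 4} → {2, 3, 4}.
Read 'x': {2, 3, 4} → {1, 2}.
Read 'y': {1, 2} → {0, 2, 4}.
Read 'x': {0, 2, 4} → {1, 2, 3, 4}.
Read 'x': {1, 2, 3, 4} → {1, 2, 3, 4}.

{1, 2, 3, 4}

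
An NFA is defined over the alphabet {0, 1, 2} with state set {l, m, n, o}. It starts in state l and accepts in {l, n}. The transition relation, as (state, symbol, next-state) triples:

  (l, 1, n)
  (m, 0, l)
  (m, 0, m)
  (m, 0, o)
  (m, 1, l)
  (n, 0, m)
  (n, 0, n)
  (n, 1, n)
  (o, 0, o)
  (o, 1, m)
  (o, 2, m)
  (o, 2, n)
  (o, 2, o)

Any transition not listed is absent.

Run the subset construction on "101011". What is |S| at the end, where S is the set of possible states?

1

Start in {l}.
Read '1': l→{n}; now {n}.
Read '0': n→{m, n}; now {m, n}.
Read '1': m→{l}, n→{n}; now {l, n}.
Read '0': l→∅, n→{m, n}; now {m, n}.
Read '1': m→{l}, n→{n}; now {l, n}.
Read '1': l→{n}, n→{n}; now {n}.
That set has 1 state.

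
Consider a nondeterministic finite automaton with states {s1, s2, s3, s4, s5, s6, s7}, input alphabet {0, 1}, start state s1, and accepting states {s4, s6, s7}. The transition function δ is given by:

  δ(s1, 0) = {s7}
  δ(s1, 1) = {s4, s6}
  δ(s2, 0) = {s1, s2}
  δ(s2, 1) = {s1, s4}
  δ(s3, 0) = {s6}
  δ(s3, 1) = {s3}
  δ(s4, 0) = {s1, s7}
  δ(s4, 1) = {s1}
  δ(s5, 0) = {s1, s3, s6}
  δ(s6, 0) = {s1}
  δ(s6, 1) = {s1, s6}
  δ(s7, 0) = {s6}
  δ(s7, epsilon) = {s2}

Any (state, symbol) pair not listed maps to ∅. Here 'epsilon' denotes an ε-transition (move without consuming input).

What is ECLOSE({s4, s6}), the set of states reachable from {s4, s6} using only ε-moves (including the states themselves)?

Begin with {s4, s6}.
No ε-moves leave this set, so the closure equals the set itself.

{s4, s6}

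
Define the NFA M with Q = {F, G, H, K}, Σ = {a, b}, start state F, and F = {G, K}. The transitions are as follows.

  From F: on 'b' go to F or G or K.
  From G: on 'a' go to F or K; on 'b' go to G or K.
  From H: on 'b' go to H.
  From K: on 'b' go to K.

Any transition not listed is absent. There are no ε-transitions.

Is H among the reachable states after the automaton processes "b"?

Start in {F}.
Read 'b': F→{F, G, K}; now {F, G, K}.
State H is not in {F, G, K}.

No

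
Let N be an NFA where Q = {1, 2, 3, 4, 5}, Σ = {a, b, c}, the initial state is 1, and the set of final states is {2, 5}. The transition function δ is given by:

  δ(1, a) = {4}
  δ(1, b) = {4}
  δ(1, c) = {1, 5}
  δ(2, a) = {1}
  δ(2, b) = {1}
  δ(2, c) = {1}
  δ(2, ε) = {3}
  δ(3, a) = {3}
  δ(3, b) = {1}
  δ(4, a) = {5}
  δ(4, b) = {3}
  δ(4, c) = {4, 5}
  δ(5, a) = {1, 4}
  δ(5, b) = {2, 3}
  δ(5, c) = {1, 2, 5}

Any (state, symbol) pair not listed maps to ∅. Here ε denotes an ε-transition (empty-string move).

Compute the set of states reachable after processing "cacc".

Start in {1}.
Read 'c': 1→{1, 5}; now {1, 5}.
Read 'a': 1→{4}, 5→{1, 4}; now {1, 4}.
Read 'c': 1→{1, 5}, 4→{4, 5}; now {1, 4, 5}.
Read 'c': 1→{1, 5}, 4→{4, 5}, 5→{1, 2, 5}; union {1, 2, 4, 5}; ε-closure = {1, 2, 3, 4, 5}.

{1, 2, 3, 4, 5}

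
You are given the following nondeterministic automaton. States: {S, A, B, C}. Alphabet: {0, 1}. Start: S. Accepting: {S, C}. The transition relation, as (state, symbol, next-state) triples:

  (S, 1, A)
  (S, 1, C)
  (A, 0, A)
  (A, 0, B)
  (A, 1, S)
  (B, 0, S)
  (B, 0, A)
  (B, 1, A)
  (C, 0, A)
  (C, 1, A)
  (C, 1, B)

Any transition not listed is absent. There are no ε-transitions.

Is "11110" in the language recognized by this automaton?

Yes

Start in {S}.
Read '1': S→{A, C}; now {A, C}.
Read '1': A→{S}, C→{A, B}; now {S, A, B}.
Read '1': S→{A, C}, A→{S}, B→{A}; now {S, A, C}.
Read '1': S→{A, C}, A→{S}, C→{A, B}; now {S, A, B, C}.
Read '0': S→∅, A→{A, B}, B→{S, A}, C→{A}; now {S, A, B}.
The final set {S, A, B} contains the accepting state S.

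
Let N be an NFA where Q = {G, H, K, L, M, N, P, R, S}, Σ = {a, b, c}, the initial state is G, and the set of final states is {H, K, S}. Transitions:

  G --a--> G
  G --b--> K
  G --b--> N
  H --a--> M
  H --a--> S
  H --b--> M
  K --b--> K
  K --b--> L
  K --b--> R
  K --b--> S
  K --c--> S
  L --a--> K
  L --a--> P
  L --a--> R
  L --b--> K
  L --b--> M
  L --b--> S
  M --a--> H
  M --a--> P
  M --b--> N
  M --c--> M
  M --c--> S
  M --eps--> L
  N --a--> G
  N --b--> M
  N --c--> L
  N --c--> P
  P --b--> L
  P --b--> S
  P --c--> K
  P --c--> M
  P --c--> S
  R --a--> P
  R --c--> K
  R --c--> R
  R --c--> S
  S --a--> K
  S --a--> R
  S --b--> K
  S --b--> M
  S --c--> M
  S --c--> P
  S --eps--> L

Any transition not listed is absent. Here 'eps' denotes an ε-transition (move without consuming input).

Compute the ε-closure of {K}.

Begin with {K}.
No ε-moves leave this set, so the closure equals the set itself.

{K}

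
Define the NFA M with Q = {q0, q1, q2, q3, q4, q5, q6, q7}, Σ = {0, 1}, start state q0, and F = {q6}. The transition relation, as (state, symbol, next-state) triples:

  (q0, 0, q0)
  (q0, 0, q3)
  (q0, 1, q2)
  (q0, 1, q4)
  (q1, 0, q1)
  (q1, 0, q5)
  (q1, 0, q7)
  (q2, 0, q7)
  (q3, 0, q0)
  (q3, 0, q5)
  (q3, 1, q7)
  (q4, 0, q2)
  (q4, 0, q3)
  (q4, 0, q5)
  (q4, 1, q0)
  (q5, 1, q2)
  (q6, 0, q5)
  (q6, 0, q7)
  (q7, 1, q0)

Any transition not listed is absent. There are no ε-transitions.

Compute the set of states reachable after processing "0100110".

{q0, q2, q3, q5, q7}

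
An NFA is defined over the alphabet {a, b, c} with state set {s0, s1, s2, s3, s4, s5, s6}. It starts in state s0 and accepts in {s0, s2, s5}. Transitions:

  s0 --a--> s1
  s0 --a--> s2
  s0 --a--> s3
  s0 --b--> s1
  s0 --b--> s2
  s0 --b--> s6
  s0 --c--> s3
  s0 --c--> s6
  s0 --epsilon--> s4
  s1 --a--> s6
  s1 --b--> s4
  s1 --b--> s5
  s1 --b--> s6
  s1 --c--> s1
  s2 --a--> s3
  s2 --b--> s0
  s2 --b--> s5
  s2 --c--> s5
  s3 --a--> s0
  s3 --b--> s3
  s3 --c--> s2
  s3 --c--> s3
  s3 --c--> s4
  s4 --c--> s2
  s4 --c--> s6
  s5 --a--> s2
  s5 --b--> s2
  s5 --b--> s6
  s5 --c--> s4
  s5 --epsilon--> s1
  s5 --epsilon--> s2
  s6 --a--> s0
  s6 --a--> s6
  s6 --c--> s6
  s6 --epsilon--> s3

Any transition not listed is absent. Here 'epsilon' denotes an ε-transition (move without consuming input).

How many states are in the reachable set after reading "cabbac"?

6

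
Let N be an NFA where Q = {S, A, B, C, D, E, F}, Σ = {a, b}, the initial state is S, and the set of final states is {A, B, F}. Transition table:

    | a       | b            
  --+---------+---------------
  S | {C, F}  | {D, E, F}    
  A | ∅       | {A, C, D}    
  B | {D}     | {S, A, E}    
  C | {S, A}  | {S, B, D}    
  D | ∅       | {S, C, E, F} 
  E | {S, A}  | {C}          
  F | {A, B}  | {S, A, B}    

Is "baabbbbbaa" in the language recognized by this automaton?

Start in {S}.
Read 'b': S→{D, E, F}; now {D, E, F}.
Read 'a': D→∅, E→{S, A}, F→{A, B}; now {S, A, B}.
Read 'a': S→{C, F}, A→∅, B→{D}; now {C, D, F}.
Read 'b': C→{S, B, D}, D→{S, C, E, F}, F→{S, A, B}; now {S, A, B, C, D, E, F}.
Read 'b': S→{D, E, F}, A→{A, C, D}, B→{S, A, E}, C→{S, B, D}, D→{S, C, E, F}, E→{C}, F→{S, A, B}; now {S, A, B, C, D, E, F}.
Read 'b': S→{D, E, F}, A→{A, C, D}, B→{S, A, E}, C→{S, B, D}, D→{S, C, E, F}, E→{C}, F→{S, A, B}; now {S, A, B, C, D, E, F}.
Read 'b': S→{D, E, F}, A→{A, C, D}, B→{S, A, E}, C→{S, B, D}, D→{S, C, E, F}, E→{C}, F→{S, A, B}; now {S, A, B, C, D, E, F}.
Read 'b': S→{D, E, F}, A→{A, C, D}, B→{S, A, E}, C→{S, B, D}, D→{S, C, E, F}, E→{C}, F→{S, A, B}; now {S, A, B, C, D, E, F}.
Read 'a': S→{C, F}, A→∅, B→{D}, C→{S, A}, D→∅, E→{S, A}, F→{A, B}; now {S, A, B, C, D, F}.
Read 'a': S→{C, F}, A→∅, B→{D}, C→{S, A}, D→∅, F→{A, B}; now {S, A, B, C, D, F}.
The final set {S, A, B, C, D, F} contains the accepting states A, B, F.

Yes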